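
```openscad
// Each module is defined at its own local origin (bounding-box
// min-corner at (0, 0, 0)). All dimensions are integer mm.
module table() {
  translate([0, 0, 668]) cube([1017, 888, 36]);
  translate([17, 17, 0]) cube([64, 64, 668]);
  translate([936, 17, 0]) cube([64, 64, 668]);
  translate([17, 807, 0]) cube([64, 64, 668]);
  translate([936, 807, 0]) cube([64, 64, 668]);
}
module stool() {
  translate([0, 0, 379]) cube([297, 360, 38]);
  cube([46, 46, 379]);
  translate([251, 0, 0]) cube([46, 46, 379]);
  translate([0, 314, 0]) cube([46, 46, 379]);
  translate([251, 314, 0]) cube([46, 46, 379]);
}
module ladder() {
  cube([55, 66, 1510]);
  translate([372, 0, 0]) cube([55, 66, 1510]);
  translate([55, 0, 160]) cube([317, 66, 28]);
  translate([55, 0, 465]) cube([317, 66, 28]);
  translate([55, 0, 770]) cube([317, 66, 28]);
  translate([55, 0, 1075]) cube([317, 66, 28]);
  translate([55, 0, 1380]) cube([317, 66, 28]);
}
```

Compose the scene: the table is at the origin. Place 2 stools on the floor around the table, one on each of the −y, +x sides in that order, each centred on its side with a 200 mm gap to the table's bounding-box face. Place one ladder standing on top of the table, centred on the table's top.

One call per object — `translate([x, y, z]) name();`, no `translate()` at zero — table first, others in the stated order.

table();
translate([360, -560, 0]) stool();
translate([1217, 264, 0]) stool();
translate([295, 411, 704]) ladder();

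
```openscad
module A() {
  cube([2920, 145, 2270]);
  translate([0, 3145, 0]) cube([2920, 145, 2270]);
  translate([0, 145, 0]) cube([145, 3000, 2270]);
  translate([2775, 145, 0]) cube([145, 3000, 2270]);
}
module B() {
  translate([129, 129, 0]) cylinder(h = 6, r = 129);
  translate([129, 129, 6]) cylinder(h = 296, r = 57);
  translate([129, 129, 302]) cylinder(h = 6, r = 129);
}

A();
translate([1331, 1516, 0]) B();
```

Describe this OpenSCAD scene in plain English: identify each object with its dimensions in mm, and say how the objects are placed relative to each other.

A is a box-shaped house frame (walls only): outside footprint 2920×3290 mm, wall height 2270 mm, wall thickness 145 mm. The two y-facing walls run the full x-width; the two x-facing walls fit between the inner faces of the y-facing walls.

B is a spool: two coaxial disc flanges of radius 129 mm and thickness 6 mm, joined by a core cylinder of radius 57 mm and height 296 mm. The lower flange rests on z = 0 and the three cylinders share a vertical axis.

The spool sits inside the house frame, centred.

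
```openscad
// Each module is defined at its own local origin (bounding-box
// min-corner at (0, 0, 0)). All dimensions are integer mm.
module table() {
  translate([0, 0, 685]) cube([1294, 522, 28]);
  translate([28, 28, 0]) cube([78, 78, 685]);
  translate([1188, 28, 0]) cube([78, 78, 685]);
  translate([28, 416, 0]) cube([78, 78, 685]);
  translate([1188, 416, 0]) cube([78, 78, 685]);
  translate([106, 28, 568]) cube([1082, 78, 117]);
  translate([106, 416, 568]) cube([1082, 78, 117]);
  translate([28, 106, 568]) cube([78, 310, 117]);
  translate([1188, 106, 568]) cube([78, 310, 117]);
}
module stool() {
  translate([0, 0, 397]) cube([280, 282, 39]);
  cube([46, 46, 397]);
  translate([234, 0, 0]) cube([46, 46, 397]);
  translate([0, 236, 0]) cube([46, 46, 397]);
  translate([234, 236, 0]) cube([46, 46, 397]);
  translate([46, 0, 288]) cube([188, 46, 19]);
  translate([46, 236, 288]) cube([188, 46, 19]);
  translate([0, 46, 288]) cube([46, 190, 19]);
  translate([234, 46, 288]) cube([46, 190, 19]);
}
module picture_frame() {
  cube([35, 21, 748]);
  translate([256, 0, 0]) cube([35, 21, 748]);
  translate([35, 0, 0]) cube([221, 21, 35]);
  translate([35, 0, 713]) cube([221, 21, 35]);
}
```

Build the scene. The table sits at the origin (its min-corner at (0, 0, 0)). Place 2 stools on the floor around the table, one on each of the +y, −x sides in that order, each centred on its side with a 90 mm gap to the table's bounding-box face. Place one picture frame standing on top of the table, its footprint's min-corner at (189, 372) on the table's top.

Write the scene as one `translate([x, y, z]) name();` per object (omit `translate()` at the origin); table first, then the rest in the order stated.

table();
translate([507, 612, 0]) stool();
translate([-370, 120, 0]) stool();
translate([189, 372, 713]) picture_frame();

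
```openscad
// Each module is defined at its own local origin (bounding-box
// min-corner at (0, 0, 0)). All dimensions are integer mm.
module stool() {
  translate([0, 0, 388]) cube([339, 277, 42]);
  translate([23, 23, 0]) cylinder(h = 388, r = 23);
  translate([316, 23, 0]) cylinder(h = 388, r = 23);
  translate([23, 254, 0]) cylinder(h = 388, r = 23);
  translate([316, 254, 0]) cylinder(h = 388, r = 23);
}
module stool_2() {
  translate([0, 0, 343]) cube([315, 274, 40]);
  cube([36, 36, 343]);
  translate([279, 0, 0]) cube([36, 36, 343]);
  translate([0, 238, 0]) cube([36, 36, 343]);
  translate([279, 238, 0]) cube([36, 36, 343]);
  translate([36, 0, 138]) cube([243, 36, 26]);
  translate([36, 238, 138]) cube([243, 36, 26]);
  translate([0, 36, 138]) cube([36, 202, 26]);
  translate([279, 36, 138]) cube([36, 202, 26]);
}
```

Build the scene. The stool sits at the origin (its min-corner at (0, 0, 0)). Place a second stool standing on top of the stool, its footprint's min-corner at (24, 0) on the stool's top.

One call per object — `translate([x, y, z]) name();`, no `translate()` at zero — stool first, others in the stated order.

stool();
translate([24, 0, 430]) stool_2();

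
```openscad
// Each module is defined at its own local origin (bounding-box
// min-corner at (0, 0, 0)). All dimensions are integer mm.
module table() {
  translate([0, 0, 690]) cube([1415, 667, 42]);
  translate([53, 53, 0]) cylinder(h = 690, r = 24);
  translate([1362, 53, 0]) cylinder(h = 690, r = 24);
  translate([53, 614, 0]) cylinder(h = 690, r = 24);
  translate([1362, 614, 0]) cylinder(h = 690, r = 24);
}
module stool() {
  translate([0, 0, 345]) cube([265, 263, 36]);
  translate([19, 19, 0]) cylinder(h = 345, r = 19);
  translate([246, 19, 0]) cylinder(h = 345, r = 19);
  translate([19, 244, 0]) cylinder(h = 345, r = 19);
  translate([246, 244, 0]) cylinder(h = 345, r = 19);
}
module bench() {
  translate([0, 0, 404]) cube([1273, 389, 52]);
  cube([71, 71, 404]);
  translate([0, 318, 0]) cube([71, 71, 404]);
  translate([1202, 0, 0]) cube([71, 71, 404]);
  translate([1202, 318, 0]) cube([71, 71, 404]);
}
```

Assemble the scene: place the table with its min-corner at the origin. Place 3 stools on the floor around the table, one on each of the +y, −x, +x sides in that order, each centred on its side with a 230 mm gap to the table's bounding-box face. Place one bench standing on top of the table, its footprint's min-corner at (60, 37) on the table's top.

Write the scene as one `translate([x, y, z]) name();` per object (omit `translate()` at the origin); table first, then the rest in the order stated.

table();
translate([575, 897, 0]) stool();
translate([-495, 202, 0]) stool();
translate([1645, 202, 0]) stool();
translate([60, 37, 732]) bench();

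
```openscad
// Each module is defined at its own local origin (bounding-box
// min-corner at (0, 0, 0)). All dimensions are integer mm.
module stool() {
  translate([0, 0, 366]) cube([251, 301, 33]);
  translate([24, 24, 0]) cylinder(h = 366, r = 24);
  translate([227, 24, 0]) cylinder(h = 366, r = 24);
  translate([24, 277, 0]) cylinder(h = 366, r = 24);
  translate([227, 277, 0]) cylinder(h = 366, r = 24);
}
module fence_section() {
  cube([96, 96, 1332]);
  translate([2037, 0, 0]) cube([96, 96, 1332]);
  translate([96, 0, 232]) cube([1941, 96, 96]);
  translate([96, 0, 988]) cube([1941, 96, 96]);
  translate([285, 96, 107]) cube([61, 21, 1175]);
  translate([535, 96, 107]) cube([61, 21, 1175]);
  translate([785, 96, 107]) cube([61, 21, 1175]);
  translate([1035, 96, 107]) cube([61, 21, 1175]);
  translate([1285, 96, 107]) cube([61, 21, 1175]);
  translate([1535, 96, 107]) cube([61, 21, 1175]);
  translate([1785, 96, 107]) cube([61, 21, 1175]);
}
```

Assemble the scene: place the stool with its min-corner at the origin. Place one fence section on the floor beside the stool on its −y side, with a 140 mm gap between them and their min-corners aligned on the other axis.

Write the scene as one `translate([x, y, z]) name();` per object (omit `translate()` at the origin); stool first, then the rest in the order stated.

stool();
translate([0, -257, 0]) fence_section();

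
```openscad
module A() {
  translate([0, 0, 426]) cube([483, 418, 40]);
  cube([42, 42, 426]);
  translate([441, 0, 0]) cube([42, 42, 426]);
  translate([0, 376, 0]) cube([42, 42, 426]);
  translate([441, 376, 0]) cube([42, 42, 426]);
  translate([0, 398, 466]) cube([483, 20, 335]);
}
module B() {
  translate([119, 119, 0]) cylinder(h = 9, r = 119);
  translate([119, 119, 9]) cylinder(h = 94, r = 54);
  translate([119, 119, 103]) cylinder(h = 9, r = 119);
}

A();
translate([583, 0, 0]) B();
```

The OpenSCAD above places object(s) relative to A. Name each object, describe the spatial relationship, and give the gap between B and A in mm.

A is a chair. B is a spool. The spool is on the floor beside the chair on its +x side. The gap between the spool and the chair is 100 mm.

The spool's nearest face is 100 mm from the chair's +x face.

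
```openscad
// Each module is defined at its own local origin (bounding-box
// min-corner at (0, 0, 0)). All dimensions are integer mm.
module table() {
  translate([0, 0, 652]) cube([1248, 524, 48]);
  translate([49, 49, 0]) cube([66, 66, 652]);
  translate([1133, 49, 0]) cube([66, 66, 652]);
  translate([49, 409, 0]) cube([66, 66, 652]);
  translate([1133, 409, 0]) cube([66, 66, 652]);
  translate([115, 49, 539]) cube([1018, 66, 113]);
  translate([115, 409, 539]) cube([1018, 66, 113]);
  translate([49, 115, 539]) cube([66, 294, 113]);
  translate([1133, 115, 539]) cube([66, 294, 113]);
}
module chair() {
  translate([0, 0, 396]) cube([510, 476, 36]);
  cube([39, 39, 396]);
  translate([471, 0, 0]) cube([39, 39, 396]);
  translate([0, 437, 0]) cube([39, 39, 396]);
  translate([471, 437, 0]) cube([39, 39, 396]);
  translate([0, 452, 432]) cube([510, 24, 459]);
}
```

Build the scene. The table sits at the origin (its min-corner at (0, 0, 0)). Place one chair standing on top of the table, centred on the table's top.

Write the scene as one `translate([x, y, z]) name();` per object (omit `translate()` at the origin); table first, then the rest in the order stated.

table();
translate([369, 24, 700]) chair();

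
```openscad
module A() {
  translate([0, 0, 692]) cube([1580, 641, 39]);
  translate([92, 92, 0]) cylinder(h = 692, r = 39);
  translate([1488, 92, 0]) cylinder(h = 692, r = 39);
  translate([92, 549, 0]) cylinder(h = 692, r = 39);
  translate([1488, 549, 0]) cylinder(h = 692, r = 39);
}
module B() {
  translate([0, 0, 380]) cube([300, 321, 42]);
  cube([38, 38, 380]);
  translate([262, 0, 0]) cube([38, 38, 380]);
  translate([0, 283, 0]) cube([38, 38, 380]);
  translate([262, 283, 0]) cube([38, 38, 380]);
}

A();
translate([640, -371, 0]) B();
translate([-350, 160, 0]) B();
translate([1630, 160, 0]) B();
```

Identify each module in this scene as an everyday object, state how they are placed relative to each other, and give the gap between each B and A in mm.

Each stool's nearest face is 50 mm from the table's bounding box.

A is a table. B is a stool. Three stools sit around the table at the −y, −x, +x sides. The gap between each stool and the table is 50 mm.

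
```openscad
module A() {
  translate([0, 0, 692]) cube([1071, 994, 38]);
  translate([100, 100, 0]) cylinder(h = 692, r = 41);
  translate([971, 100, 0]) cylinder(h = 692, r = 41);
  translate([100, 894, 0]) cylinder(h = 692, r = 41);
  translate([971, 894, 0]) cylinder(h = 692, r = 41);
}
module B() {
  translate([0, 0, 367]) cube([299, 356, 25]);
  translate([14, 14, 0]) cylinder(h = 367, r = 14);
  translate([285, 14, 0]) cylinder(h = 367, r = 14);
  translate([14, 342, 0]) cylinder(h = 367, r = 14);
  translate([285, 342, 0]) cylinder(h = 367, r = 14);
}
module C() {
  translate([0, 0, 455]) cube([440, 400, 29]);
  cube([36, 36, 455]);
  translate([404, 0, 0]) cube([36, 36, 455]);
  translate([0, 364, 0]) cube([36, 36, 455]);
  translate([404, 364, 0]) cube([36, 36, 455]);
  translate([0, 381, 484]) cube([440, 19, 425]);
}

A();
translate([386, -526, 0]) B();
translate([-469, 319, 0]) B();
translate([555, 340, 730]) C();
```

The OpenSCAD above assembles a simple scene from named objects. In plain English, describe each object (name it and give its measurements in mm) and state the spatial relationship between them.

A is a table: top 1071 mm (x) × 994 mm (y), 38 mm thick, upper face at z = 730 mm, on four round legs of 82 mm diameter, each leg's bounding box inset 59 mm from the nearest pair of top edges, running from z = 0 to the bottom of the top.

B is a four-legged stool. The seat is 299×356 mm, 25 mm thick, top at z = 392 mm. It stands on four round legs, each 28 mm in diameter, from z = 0 to the seat underside, each leg's axis is inset half a diameter from the nearest pair of seat edges (so the leg's bounding box is flush with the corner).

C is a chair: 440×400 mm seat, 29 mm thick, top at z = 484 mm, on four 36 mm square corner legs flush with the seat edges. A 19 mm thick backrest slab spans the full seat width, extending 425 mm above the seat top, its back face flush with the seat's +y edge.

Two stools sit around the table at the −y, −x sides. The chair is on top of the table.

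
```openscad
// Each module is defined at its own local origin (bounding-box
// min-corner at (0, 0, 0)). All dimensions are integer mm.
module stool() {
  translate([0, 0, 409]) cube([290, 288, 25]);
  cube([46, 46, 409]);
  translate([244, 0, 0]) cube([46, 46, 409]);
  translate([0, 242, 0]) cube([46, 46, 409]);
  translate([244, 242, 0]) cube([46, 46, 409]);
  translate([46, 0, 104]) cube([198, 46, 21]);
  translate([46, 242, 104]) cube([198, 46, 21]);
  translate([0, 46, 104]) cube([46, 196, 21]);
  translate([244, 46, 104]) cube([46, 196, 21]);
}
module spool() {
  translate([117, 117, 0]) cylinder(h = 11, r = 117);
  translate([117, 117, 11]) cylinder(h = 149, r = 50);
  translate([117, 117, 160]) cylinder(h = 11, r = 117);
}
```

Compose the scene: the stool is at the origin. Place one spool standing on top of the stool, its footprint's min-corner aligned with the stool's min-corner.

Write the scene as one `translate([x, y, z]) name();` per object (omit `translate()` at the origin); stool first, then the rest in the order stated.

stool();
translate([0, 0, 434]) spool();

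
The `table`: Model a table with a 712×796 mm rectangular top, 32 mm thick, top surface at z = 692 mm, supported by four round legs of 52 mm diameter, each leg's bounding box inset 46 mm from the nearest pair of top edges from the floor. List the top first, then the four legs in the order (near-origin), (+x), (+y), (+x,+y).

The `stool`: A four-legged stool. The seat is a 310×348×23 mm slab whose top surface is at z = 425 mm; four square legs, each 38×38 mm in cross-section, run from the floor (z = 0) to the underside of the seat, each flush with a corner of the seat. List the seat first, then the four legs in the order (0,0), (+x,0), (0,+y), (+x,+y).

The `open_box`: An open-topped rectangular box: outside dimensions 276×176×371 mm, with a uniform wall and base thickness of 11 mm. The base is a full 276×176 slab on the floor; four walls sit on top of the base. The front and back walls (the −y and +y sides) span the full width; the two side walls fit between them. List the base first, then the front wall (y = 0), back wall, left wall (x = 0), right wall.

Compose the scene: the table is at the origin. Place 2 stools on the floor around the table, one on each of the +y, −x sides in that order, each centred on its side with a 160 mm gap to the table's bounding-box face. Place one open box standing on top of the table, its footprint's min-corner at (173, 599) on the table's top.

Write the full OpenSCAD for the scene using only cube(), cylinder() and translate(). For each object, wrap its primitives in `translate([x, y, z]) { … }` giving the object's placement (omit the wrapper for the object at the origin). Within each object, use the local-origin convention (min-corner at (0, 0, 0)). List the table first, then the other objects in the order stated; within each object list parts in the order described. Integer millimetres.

translate([0, 0, 660]) cube([712, 796, 32]);
translate([72, 72, 0]) cylinder(h = 660, r = 26);
translate([640, 72, 0]) cylinder(h = 660, r = 26);
translate([72, 724, 0]) cylinder(h = 660, r = 26);
translate([640, 724, 0]) cylinder(h = 660, r = 26);
translate([201, 956, 0]) {
  translate([0, 0, 402]) cube([310, 348, 23]);
  cube([38, 38, 402]);
  translate([272, 0, 0]) cube([38, 38, 402]);
  translate([0, 310, 0]) cube([38, 38, 402]);
  translate([272, 310, 0]) cube([38, 38, 402]);
}
translate([-470, 224, 0]) {
  translate([0, 0, 402]) cube([310, 348, 23]);
  cube([38, 38, 402]);
  translate([272, 0, 0]) cube([38, 38, 402]);
  translate([0, 310, 0]) cube([38, 38, 402]);
  translate([272, 310, 0]) cube([38, 38, 402]);
}
translate([173, 599, 692]) {
  cube([276, 176, 11]);
  translate([0, 0, 11]) cube([276, 11, 360]);
  translate([0, 165, 11]) cube([276, 11, 360]);
  translate([0, 11, 11]) cube([11, 154, 360]);
  translate([265, 11, 11]) cube([11, 154, 360]);
}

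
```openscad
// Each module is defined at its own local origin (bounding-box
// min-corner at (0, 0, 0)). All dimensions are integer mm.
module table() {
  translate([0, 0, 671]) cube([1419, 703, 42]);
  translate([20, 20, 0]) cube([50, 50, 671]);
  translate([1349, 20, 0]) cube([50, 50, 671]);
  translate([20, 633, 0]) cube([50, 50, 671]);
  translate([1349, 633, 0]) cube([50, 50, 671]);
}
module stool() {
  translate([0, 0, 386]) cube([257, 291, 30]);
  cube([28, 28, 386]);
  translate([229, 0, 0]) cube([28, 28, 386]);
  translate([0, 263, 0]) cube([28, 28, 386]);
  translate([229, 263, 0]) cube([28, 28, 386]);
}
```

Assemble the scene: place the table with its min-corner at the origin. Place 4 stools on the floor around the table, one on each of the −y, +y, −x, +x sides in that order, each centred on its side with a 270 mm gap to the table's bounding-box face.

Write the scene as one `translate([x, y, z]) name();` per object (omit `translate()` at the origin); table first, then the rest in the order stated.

table();
translate([581, -561, 0]) stool();
translate([581, 973, 0]) stool();
translate([-527, 206, 0]) stool();
translate([1689, 206, 0]) stool();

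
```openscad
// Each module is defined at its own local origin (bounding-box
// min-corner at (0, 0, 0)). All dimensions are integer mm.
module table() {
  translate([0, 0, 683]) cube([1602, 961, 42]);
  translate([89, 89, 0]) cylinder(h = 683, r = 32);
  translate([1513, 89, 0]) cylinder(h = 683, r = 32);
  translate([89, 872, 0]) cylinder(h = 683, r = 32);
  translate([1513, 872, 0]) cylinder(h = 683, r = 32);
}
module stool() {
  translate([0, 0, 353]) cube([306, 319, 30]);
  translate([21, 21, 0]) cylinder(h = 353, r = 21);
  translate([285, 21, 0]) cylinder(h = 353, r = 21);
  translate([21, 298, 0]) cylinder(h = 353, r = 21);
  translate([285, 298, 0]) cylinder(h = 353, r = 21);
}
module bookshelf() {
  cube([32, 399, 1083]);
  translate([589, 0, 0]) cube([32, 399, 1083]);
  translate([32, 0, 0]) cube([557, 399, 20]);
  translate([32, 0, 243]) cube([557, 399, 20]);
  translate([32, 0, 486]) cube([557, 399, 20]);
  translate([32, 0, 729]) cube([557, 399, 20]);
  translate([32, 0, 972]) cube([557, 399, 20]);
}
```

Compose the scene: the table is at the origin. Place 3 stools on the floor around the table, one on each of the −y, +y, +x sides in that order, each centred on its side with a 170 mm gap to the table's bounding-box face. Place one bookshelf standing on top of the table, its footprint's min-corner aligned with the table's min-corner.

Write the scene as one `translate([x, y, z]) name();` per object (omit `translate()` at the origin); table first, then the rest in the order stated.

table();
translate([648, -489, 0]) stool();
translate([648, 1131, 0]) stool();
translate([1772, 321, 0]) stool();
translate([0, 0, 725]) bookshelf();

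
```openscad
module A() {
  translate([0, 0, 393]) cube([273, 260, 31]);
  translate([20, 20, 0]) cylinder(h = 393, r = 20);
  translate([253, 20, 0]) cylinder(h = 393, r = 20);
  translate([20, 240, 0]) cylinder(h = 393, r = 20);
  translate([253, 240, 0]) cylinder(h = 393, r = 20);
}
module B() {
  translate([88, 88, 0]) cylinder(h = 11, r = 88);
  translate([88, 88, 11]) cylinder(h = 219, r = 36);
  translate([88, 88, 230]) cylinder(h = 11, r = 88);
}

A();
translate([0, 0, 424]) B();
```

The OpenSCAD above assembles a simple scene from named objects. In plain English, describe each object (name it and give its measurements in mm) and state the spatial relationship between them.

A is a four-legged stool. The seat is 273×260 mm, 31 mm thick, top at z = 424 mm. It stands on four round legs, each 40 mm in diameter, from z = 0 to the seat underside, each leg's axis is inset half a diameter from the nearest pair of seat edges (so the leg's bounding box is flush with the corner).

B is a spool: two coaxial disc flanges of radius 88 mm and thickness 11 mm, joined by a core cylinder of radius 36 mm and height 219 mm. The lower flange rests on z = 0 and the three cylinders share a vertical axis.

The spool is on top of the stool.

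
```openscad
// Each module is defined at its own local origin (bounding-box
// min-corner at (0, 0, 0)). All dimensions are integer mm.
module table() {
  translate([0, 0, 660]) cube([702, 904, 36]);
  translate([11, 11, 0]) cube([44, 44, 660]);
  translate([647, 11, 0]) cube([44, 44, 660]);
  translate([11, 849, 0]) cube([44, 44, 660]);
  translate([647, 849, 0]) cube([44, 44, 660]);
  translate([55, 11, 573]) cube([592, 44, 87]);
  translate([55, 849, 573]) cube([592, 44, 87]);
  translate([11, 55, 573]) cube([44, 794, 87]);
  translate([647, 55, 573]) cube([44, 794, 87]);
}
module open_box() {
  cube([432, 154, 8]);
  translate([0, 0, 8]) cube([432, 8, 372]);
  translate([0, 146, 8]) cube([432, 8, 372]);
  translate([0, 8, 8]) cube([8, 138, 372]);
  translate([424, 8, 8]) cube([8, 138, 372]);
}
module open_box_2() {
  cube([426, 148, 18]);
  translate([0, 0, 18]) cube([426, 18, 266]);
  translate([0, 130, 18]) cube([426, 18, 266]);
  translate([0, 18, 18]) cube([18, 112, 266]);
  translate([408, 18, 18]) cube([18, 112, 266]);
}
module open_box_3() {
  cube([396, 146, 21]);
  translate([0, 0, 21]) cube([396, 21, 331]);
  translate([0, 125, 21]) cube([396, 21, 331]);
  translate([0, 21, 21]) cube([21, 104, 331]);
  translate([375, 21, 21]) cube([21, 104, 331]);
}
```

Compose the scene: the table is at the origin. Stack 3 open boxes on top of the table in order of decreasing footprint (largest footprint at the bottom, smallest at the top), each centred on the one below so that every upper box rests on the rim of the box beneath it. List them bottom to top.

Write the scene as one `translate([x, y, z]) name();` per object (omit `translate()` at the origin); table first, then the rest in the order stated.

table();
translate([135, 375, 696]) open_box();
translate([138, 378, 1076]) open_box_2();
translate([153, 379, 1360]) open_box_3();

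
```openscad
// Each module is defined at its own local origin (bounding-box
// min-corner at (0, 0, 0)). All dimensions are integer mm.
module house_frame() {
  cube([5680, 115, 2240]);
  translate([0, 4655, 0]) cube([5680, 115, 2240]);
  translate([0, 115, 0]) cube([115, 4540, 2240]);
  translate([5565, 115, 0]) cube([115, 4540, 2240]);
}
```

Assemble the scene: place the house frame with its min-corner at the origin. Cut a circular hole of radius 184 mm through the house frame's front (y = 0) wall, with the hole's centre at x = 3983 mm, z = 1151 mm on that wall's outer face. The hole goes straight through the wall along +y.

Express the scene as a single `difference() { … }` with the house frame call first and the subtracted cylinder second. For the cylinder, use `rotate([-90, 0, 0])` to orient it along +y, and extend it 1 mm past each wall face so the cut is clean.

difference() {
  house_frame();
  translate([3983, -1, 1151]) rotate([-90, 0, 0]) cylinder(h = 117, r = 184);
}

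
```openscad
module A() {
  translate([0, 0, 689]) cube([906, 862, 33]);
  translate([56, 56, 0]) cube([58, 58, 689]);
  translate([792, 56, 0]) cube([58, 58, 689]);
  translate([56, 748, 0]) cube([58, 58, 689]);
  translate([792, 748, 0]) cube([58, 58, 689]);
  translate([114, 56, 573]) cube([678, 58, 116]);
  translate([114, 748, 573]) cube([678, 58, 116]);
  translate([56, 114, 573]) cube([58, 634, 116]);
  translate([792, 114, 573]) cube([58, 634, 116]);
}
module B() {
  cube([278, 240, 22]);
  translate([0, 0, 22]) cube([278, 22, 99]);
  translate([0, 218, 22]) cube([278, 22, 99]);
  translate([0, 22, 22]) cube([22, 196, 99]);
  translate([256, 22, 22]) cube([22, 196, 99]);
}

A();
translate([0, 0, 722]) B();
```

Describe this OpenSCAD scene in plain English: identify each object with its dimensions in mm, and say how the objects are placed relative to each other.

A is a table: top 906 mm (x) × 862 mm (y), 33 mm thick, upper face at z = 722 mm, on four 58×58 mm square legs, each inset 56 mm from the nearest pair of top edges, running from z = 0 to the bottom of the top. Four apron rails, 58 mm thick and 116 mm tall, run between adjacent legs with their top edges flush with the underside of the top and their outer faces flush with the legs' outer faces.

B is an open-topped rectangular box: outside dimensions 278×240×121 mm, with a uniform wall and base thickness of 22 mm. The base is a full 278×240 slab on the floor; four walls sit on top of the base. The front and back walls (the −y and +y sides) span the full width; the two side walls fit between them.

The open box is on top of the table.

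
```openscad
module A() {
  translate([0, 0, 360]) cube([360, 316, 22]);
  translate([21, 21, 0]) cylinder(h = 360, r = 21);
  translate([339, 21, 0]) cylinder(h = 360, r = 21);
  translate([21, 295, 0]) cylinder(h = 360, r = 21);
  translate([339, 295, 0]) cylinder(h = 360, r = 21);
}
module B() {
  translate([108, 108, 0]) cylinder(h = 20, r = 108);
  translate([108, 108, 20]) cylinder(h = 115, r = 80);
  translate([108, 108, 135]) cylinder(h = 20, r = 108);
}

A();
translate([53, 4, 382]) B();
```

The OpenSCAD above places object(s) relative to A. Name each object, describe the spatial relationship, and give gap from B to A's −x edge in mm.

The spool's min-x is at 53; the stool's min-x is 0; gap = 53 mm.

A is a stool. B is a spool. The spool is on top of the stool. The gap from the spool to the stool's −x edge is 53 mm.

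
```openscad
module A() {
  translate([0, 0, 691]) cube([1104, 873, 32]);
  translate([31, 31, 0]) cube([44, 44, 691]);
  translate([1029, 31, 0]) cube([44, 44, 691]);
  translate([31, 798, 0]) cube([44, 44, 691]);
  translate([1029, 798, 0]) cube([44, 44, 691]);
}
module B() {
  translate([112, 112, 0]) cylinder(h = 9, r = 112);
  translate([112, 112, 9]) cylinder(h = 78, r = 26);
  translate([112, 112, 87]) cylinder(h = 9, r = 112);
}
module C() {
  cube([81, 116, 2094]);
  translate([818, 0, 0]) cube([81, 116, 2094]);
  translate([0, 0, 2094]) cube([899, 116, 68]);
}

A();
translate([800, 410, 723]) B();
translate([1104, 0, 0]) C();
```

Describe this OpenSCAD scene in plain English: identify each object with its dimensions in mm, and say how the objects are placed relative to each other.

A is a table with a 1104×873 mm rectangular top, 32 mm thick, top surface at z = 723 mm, supported by four 44×44 mm square legs, each inset 31 mm from the nearest pair of top edges, running from the floor.

B is a spool: two coaxial disc flanges of radius 112 mm and thickness 9 mm, joined by a core cylinder of radius 26 mm and height 78 mm. The lower flange rests on z = 0 and the three cylinders share a vertical axis.

C is a door frame. The clear opening is 737 mm wide and 2094 mm high. Two 81 mm wide jambs, 116 mm deep, stand either side of the opening from the floor to the top of the opening. A 68 mm thick head sits across the top of both jambs, spanning the full outside width of the frame.

The spool is on top of the table. The door frame is against the table's +x side, with their −y faces flush.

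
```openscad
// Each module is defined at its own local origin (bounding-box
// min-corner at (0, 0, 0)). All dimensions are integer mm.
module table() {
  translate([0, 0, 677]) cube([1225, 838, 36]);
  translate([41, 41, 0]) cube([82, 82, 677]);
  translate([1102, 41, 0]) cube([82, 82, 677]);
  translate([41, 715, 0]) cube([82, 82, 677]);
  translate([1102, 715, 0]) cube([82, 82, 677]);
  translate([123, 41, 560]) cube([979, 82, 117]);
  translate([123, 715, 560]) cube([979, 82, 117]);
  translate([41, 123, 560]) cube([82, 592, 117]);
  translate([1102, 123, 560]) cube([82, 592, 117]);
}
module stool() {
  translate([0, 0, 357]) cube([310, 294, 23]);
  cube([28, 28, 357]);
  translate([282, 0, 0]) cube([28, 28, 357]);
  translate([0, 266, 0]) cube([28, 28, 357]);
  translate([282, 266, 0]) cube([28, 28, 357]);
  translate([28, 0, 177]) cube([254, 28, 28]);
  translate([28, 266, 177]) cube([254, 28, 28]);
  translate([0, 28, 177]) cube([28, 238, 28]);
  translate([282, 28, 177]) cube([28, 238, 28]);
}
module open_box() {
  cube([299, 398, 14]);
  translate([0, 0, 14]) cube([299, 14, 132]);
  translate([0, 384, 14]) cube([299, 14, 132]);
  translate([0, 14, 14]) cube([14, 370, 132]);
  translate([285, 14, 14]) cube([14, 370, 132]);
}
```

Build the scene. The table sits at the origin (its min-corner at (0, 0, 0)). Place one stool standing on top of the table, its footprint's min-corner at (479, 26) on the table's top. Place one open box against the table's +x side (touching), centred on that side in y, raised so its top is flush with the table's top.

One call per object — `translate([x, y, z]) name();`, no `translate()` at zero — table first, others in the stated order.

table();
translate([479, 26, 713]) stool();
translate([1225, 220, 567]) open_box();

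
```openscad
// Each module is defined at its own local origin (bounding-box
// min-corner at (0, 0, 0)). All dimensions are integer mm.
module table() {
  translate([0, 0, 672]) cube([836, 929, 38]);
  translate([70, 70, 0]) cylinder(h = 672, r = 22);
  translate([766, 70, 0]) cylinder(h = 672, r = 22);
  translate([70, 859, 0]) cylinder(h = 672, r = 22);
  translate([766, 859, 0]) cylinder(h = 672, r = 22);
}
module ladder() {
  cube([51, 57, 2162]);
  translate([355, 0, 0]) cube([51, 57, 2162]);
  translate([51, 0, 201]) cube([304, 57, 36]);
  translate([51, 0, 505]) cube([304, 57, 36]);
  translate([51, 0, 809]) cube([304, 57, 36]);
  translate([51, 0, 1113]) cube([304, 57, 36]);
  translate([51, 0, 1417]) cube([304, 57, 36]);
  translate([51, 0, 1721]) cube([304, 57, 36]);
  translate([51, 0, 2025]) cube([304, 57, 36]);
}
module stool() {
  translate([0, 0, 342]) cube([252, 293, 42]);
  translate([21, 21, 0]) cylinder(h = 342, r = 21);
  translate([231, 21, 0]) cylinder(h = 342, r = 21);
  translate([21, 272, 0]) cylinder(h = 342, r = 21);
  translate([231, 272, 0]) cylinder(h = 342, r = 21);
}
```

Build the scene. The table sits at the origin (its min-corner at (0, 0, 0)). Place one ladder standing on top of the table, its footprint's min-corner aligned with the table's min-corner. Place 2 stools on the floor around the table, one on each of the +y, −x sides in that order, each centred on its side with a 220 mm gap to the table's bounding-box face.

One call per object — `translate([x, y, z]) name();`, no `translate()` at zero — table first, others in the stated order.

table();
translate([0, 0, 710]) ladder();
translate([292, 1149, 0]) stool();
translate([-472, 318, 0]) stool();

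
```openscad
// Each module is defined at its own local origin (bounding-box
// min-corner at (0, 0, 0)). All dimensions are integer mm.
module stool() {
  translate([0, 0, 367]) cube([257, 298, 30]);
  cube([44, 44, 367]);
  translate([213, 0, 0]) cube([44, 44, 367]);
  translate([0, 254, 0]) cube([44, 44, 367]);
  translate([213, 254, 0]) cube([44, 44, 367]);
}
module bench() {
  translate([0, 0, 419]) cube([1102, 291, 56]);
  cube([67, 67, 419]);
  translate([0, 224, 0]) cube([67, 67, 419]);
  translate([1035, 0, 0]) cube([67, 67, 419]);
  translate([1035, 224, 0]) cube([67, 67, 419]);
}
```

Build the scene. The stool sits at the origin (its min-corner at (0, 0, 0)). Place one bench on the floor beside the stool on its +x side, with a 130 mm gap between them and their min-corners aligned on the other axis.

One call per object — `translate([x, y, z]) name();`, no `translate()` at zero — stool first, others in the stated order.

stool();
translate([387, 0, 0]) bench();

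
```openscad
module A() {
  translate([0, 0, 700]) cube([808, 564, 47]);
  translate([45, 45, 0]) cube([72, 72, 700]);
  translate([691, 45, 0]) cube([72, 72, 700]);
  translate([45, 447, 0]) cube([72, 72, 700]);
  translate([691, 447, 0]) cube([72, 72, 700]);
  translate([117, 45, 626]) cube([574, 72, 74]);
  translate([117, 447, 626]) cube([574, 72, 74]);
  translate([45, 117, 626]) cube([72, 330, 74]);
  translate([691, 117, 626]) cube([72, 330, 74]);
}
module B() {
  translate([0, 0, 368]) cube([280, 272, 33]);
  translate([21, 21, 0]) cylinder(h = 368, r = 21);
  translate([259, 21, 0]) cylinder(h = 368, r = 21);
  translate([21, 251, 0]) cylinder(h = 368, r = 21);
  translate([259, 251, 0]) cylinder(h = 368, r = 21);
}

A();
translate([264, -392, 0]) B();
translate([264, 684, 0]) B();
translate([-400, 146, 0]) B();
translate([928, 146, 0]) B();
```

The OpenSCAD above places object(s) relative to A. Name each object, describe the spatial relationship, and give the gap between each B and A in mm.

A is a table. B is a stool. Four stools sit around the table at the −y, +y, −x, +x sides. The gap between each stool and the table is 120 mm.

Each stool's nearest face is 120 mm from the table's bounding box.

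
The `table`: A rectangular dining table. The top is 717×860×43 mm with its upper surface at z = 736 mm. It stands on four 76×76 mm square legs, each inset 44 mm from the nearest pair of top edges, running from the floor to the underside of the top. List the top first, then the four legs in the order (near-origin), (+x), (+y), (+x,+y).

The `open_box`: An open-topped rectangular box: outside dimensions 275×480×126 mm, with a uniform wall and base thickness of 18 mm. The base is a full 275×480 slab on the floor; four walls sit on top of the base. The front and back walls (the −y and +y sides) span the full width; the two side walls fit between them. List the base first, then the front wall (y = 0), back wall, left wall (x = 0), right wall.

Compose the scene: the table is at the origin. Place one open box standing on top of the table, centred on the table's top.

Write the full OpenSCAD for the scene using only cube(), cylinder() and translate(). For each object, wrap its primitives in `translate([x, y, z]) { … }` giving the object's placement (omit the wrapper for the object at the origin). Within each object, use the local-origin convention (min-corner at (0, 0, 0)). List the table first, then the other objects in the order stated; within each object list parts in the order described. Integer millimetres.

translate([0, 0, 693]) cube([717, 860, 43]);
translate([44, 44, 0]) cube([76, 76, 693]);
translate([597, 44, 0]) cube([76, 76, 693]);
translate([44, 740, 0]) cube([76, 76, 693]);
translate([597, 740, 0]) cube([76, 76, 693]);
translate([221, 190, 736]) {
  cube([275, 480, 18]);
  translate([0, 0, 18]) cube([275, 18, 108]);
  translate([0, 462, 18]) cube([275, 18, 108]);
  translate([0, 18, 18]) cube([18, 444, 108]);
  translate([257, 18, 18]) cube([18, 444, 108]);
}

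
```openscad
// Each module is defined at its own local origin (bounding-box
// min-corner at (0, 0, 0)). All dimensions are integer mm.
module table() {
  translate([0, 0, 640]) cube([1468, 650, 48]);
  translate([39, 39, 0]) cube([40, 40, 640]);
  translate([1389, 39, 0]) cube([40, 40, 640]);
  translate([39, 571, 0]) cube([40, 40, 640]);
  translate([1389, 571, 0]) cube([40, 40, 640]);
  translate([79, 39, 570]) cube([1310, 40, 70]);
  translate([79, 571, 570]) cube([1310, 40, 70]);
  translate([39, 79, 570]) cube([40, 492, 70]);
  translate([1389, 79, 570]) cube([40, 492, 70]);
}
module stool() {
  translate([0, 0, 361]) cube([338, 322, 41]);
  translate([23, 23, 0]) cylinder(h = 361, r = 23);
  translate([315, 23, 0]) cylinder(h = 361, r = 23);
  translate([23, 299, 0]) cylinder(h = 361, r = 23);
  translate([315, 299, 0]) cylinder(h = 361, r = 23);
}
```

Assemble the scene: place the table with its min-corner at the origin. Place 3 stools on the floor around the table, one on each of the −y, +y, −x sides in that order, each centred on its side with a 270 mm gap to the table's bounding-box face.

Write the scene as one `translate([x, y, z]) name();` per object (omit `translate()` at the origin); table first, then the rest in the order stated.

table();
translate([565, -592, 0]) stool();
translate([565, 920, 0]) stool();
translate([-608, 164, 0]) stool();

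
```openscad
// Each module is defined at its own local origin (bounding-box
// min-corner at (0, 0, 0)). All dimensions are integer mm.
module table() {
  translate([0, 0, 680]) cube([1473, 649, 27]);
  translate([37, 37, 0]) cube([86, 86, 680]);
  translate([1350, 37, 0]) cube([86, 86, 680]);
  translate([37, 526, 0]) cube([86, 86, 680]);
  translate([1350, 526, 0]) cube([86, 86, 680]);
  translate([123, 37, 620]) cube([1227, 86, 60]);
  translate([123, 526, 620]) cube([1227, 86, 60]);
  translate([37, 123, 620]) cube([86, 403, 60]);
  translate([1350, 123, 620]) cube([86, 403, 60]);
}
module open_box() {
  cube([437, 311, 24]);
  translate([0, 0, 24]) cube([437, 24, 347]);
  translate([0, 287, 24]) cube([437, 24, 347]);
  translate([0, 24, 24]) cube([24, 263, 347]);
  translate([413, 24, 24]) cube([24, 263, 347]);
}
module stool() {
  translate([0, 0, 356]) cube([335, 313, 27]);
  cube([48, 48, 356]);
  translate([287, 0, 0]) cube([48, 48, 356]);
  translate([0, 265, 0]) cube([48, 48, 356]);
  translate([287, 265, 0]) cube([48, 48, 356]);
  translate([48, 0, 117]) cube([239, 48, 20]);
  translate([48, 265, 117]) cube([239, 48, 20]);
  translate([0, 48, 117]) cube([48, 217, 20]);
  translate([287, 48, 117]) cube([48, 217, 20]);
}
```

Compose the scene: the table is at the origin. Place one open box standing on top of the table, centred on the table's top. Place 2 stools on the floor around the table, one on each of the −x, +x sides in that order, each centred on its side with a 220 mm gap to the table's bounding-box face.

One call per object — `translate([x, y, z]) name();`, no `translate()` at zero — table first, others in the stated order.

table();
translate([518, 169, 707]) open_box();
translate([-555, 168, 0]) stool();
translate([1693, 168, 0]) stool();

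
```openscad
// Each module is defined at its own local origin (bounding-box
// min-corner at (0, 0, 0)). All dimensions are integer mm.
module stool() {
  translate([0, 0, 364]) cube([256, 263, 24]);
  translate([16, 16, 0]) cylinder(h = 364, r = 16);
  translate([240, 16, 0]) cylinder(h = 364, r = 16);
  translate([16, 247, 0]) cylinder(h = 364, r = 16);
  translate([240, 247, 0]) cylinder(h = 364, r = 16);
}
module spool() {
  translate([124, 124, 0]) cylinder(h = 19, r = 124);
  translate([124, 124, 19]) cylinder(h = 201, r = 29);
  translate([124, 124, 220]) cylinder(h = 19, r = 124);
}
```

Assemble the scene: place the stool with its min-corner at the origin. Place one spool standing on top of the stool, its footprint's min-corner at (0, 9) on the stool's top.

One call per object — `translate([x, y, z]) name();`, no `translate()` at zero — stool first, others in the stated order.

stool();
translate([0, 9, 388]) spool();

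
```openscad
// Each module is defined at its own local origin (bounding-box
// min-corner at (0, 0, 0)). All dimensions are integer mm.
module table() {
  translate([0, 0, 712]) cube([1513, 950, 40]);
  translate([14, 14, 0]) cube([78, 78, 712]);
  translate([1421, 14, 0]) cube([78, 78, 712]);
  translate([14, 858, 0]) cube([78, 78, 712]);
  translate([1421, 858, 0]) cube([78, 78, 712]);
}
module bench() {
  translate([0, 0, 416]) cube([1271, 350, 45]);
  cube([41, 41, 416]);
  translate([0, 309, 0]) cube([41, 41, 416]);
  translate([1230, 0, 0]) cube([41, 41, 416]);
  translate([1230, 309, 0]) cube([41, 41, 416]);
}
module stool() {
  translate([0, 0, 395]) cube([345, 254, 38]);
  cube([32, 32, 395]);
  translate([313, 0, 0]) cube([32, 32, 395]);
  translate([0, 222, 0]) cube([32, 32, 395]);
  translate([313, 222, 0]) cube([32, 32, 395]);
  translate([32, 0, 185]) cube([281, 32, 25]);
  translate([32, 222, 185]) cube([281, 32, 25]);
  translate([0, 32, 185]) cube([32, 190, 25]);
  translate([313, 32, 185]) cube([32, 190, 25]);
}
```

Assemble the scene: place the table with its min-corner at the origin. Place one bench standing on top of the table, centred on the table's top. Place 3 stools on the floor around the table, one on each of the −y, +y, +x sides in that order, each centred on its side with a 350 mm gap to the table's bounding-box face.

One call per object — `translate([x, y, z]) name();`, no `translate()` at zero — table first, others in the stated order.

table();
translate([121, 300, 752]) bench();
translate([584, -604, 0]) stool();
translate([584, 1300, 0]) stool();
translate([1863, 348, 0]) stool();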